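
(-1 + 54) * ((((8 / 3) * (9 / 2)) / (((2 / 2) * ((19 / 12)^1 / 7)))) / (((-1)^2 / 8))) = 427392 / 19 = 22494.32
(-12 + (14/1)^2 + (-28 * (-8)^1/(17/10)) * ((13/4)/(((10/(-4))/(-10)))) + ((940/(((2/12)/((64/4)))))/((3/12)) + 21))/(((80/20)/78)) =240588075/34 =7076119.85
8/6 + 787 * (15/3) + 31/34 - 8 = 3929.25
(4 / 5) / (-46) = -2 / 115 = -0.02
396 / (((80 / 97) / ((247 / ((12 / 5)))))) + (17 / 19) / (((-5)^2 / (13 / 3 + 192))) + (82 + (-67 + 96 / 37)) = 2195138609 / 44400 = 49440.06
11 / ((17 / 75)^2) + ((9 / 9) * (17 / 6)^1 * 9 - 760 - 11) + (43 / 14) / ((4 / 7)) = -1216169 / 2312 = -526.02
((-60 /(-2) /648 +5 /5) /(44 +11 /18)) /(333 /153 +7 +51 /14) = 119 /65043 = 0.00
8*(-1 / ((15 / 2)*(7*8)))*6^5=-5184 / 35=-148.11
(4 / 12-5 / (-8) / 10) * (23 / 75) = 437 / 3600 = 0.12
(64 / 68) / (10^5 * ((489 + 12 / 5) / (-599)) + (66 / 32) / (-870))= -44469760 / 3876163312013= -0.00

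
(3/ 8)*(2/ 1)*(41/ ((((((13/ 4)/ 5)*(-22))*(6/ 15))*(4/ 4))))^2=3151875/ 81796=38.53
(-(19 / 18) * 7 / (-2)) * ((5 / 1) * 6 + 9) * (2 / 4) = 1729 / 24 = 72.04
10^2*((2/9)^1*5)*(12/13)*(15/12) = 5000/39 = 128.21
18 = 18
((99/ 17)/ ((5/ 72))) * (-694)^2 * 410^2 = 115420869336960/ 17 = 6789462902174.12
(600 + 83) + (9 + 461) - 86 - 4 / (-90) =48017 / 45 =1067.04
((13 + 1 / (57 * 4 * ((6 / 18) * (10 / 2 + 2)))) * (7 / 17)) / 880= 0.01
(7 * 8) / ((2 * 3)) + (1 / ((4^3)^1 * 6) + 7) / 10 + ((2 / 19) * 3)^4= 1675371483 / 166810880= 10.04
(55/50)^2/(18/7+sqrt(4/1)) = 847/3200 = 0.26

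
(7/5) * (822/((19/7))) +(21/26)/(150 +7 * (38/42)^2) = 10274479593/24233170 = 423.98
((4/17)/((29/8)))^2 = 1024/243049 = 0.00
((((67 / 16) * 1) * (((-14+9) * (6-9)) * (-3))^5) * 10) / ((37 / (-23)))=1421789203125 / 296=4803341902.45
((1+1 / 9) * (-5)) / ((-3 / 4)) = 200 / 27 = 7.41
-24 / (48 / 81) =-81 / 2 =-40.50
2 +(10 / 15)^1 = 8 / 3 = 2.67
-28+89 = 61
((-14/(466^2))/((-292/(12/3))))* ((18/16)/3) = 21/63409552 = 0.00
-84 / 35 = -12 / 5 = -2.40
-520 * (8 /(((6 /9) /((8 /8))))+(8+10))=-15600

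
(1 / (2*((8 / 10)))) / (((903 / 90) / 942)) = 58.68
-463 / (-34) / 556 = 463 / 18904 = 0.02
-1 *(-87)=87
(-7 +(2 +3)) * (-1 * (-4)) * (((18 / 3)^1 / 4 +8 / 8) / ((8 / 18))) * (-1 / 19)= 45 / 19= 2.37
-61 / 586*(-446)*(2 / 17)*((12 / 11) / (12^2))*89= 1210667 / 328746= 3.68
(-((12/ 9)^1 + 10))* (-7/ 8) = 119/ 12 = 9.92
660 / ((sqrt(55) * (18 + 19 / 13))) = 4.57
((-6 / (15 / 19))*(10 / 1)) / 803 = -76 / 803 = -0.09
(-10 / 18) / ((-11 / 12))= 20 / 33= 0.61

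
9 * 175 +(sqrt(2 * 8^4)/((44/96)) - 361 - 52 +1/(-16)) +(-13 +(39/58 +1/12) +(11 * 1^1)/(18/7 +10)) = 1536 * sqrt(2)/11 +1601591/1392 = 1348.04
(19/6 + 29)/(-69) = -193/414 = -0.47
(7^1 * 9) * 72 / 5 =4536 / 5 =907.20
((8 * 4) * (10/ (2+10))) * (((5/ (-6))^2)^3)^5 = 4656612873077392578125/ 41451359947637504606208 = 0.11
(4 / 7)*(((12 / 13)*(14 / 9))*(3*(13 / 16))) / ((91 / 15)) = 0.33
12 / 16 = 3 / 4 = 0.75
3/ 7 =0.43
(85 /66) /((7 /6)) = 85 /77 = 1.10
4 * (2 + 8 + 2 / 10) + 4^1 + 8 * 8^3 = 20704 / 5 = 4140.80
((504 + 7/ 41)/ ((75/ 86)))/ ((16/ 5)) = 888853/ 4920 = 180.66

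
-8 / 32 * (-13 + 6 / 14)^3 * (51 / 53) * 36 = 312795648 / 18179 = 17206.43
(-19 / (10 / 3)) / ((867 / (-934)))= 8873 / 1445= 6.14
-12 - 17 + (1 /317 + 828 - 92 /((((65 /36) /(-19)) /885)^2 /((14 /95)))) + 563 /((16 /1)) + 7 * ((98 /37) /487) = -90809361125857213199 /77226550960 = -1175882646.54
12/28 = 3/7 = 0.43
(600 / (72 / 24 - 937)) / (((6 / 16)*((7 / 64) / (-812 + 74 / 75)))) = 124571648 / 9807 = 12702.32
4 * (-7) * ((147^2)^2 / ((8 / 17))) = -55566916839 / 2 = -27783458419.50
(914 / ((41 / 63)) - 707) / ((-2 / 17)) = -486115 / 82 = -5928.23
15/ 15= 1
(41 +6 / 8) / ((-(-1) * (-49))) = -167 / 196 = -0.85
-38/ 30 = -19/ 15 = -1.27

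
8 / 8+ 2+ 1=4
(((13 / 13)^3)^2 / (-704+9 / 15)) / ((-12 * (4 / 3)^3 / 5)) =225 / 900352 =0.00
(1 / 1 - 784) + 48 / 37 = -28923 / 37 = -781.70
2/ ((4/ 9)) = 9/ 2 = 4.50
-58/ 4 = -29/ 2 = -14.50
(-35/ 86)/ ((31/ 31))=-35/ 86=-0.41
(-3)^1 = -3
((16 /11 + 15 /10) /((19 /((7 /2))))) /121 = 455 /101156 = 0.00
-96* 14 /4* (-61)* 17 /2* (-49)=-8536584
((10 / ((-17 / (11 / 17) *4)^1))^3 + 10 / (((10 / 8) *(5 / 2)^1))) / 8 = 3088776957 / 7724022080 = 0.40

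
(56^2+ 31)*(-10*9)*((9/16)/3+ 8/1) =-18669465/8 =-2333683.12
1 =1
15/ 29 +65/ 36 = 2425/ 1044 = 2.32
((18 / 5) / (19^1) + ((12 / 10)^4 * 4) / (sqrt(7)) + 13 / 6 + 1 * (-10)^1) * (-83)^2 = -31061.61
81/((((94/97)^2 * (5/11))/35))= 58683933/8836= 6641.46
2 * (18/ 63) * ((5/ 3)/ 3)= 20/ 63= 0.32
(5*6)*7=210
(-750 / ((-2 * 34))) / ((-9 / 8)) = -9.80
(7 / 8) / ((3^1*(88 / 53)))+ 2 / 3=593 / 704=0.84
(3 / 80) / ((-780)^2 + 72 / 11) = 11 / 178465920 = 0.00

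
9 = 9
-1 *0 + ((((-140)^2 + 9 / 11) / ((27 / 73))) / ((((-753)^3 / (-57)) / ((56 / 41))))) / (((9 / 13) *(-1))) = -0.01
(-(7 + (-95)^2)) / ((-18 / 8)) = 36128 / 9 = 4014.22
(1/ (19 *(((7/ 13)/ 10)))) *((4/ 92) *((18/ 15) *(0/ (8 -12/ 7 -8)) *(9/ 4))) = 0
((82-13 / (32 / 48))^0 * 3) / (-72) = -1 / 24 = -0.04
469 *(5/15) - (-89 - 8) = 760/3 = 253.33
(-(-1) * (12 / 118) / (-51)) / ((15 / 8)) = -16 / 15045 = -0.00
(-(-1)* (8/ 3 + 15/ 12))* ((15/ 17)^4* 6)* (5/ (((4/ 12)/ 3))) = 107071875/ 167042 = 640.99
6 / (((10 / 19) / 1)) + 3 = 72 / 5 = 14.40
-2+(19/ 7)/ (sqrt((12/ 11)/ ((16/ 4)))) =-2+19*sqrt(33)/ 21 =3.20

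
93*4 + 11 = 383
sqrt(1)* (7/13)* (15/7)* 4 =60/13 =4.62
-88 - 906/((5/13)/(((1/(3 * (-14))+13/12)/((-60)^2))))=-22350707/252000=-88.69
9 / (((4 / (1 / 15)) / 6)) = 9 / 10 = 0.90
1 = 1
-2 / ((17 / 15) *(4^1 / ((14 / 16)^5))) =-252105 / 1114112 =-0.23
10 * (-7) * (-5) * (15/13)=5250/13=403.85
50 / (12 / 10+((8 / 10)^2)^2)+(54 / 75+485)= 6498554 / 12575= 516.78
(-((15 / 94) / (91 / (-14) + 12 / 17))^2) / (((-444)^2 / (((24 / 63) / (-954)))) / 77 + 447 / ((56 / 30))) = 0.00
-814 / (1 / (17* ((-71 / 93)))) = 982498 / 93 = 10564.49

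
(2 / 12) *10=5 / 3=1.67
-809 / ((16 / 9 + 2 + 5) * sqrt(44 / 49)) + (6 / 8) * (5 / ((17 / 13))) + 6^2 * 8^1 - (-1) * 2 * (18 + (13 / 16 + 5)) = 46035 / 136 - 50967 * sqrt(11) / 1738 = 241.23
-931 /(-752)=931 /752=1.24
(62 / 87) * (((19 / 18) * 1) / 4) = 589 / 3132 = 0.19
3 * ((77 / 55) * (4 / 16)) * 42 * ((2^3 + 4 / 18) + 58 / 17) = 8722 / 17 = 513.06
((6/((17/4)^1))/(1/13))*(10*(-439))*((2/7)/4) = -684840/119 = -5754.96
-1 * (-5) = 5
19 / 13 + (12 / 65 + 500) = 32607 / 65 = 501.65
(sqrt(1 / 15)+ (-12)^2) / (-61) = -144 / 61-sqrt(15) / 915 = -2.36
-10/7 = -1.43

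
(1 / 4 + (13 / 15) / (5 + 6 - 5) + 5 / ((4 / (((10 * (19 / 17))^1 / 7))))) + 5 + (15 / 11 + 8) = 3947549 / 235620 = 16.75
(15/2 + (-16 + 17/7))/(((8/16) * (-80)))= 17/112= 0.15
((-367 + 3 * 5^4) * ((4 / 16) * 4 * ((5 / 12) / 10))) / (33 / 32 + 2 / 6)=6032 / 131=46.05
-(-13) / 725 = 13 / 725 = 0.02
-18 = -18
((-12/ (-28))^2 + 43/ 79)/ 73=2818/ 282583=0.01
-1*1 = -1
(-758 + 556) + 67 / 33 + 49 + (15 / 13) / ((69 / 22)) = -1485988 / 9867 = -150.60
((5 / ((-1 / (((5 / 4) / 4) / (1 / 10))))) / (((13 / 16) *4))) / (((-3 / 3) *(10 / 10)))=125 / 26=4.81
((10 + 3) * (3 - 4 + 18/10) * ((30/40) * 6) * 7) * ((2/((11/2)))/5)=6552/275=23.83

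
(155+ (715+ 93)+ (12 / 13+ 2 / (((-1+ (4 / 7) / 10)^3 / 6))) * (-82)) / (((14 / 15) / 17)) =37544.72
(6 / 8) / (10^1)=3 / 40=0.08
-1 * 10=-10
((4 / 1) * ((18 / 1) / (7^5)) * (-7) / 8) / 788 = -9 / 1891988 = -0.00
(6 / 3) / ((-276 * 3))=-1 / 414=-0.00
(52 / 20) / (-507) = -1 / 195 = -0.01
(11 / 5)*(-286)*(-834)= 524752.80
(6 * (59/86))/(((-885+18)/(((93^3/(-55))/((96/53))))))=838408113/21871520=38.33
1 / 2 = 0.50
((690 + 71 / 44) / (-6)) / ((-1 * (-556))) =-30431 / 146784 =-0.21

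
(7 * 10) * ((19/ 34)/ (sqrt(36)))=665/ 102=6.52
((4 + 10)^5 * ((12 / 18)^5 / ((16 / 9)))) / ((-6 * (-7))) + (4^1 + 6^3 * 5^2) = 514556 / 81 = 6352.54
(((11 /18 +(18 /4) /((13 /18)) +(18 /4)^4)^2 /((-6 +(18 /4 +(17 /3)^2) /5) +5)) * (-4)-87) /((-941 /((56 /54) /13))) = 21335169800987 /2286800125272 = 9.33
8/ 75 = 0.11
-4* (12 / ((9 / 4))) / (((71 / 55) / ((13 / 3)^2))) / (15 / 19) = -2260544 / 5751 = -393.07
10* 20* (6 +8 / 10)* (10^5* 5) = 680000000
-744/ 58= -372/ 29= -12.83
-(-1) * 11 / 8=11 / 8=1.38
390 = 390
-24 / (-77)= 24 / 77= 0.31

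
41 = 41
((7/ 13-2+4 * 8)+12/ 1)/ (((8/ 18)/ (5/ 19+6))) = 592263/ 988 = 599.46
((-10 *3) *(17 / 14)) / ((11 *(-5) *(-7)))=-51 / 539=-0.09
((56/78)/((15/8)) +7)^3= 80565593759/200201625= 402.42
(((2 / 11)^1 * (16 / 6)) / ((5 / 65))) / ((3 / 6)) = 416 / 33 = 12.61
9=9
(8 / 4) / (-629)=-0.00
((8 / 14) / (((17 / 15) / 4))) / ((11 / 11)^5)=240 / 119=2.02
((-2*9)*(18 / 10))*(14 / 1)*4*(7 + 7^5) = -152536608 / 5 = -30507321.60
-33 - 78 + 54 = -57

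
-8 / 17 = -0.47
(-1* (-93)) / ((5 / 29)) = 2697 / 5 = 539.40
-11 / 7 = -1.57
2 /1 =2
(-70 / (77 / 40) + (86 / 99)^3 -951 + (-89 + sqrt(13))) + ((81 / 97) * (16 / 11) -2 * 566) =-2202.89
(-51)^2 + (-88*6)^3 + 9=-147195342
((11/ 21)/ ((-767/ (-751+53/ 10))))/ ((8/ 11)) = 902297/ 1288560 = 0.70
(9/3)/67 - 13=-868/67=-12.96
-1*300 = -300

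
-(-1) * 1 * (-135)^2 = 18225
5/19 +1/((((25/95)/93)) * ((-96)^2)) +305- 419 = -33181769/291840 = -113.70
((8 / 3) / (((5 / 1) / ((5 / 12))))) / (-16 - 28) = -1 / 198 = -0.01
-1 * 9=-9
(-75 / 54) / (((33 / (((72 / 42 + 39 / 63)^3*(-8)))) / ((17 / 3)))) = 583100 / 24057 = 24.24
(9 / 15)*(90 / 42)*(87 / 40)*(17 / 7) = 13311 / 1960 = 6.79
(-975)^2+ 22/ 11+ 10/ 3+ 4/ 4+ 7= 2851915/ 3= 950638.33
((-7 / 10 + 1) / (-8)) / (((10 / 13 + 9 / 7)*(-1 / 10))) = 273 / 1496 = 0.18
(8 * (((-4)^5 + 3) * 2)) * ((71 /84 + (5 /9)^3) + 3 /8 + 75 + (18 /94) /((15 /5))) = -299556043834 /239841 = -1248977.63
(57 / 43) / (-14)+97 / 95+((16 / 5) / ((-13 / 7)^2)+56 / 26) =38738003 / 9665110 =4.01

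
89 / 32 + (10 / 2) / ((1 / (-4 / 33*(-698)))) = 449657 / 1056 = 425.81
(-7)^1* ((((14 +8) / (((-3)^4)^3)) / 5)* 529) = -81466 / 2657205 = -0.03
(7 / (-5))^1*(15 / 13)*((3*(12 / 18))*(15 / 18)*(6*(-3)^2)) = -1890 / 13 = -145.38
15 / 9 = 1.67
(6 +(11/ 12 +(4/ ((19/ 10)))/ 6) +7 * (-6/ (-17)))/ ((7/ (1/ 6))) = 37745/ 162792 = 0.23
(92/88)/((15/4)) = 46/165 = 0.28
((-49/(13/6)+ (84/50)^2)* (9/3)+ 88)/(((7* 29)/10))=465092/329875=1.41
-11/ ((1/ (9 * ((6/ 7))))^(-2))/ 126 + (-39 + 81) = 2204419/ 52488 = 42.00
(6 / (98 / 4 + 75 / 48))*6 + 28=4084 / 139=29.38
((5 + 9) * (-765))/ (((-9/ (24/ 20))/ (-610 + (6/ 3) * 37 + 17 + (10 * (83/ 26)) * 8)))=-4893756/ 13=-376442.77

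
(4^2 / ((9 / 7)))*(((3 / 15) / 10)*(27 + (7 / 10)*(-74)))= -6944 / 1125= -6.17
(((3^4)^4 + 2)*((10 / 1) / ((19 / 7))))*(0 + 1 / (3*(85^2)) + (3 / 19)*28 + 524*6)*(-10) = -4329088321631276 / 867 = -4993181455168.72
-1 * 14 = -14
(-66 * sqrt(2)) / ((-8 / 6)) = 99 * sqrt(2) / 2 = 70.00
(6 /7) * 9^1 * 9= 486 /7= 69.43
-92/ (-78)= 46/ 39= 1.18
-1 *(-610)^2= -372100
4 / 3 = 1.33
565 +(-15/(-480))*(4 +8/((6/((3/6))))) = 27127/48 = 565.15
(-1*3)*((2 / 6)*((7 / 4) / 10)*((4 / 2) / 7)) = -1 / 20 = -0.05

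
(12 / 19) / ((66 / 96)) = 192 / 209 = 0.92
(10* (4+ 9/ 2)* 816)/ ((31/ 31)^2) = 69360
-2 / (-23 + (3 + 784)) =-1 / 382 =-0.00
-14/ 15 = -0.93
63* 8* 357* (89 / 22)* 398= 3186704808 / 11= 289700437.09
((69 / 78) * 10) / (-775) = -23 / 2015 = -0.01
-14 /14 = -1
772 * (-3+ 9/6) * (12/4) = -3474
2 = 2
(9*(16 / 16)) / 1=9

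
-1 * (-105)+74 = 179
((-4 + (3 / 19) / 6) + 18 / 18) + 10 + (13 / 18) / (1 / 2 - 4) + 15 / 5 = 9.82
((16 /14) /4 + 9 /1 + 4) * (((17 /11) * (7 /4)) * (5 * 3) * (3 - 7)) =-23715 /11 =-2155.91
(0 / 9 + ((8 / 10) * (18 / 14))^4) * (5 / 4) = 419904 / 300125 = 1.40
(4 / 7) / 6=2 / 21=0.10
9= 9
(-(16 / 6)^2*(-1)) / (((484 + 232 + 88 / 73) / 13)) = 15184 / 117801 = 0.13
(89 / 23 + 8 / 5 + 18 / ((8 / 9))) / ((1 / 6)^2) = 106479 / 115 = 925.90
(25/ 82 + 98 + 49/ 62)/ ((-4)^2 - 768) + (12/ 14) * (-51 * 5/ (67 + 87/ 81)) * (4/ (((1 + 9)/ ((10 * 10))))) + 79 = -152372700903/ 3074304968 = -49.56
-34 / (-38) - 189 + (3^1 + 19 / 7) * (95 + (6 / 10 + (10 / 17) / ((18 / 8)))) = 7319014 / 20349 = 359.67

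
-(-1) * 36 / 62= 18 / 31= 0.58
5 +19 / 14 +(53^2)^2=7890487.36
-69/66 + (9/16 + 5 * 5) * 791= 3558525/176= 20218.89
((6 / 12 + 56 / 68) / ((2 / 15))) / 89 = 675 / 6052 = 0.11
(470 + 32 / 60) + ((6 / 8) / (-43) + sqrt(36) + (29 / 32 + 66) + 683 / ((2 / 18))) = 138090313 / 20640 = 6690.42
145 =145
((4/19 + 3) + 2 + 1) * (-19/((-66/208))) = 12272/33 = 371.88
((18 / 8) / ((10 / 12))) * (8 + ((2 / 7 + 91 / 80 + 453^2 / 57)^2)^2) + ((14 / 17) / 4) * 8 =989810362476940634755722029736619 / 2178790300467200000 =454293541817537.32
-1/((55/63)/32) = -2016/55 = -36.65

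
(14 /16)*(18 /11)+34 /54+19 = 25021 /1188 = 21.06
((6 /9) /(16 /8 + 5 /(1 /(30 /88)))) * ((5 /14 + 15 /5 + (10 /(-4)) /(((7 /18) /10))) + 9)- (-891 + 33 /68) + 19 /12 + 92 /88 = 1131440575 /1280202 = 883.80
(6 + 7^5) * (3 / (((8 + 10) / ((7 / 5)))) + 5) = 2639641 / 30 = 87988.03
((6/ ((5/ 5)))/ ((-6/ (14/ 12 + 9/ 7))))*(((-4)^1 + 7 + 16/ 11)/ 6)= -721/ 396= -1.82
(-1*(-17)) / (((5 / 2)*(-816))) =-1 / 120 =-0.01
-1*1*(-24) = 24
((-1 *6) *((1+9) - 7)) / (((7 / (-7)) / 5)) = 90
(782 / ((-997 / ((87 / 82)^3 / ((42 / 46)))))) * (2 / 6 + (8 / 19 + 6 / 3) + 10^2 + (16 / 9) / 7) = -27043642484377 / 255891818588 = -105.68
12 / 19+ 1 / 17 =0.69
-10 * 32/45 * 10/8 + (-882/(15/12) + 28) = -30892/45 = -686.49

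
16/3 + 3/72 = 43/8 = 5.38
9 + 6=15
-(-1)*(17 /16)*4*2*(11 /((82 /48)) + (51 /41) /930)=1391569 /25420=54.74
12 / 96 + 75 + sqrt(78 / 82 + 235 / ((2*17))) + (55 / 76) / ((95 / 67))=sqrt(15279634) / 1394 + 218435 / 2888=78.44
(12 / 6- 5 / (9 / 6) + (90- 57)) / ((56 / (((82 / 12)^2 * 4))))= 159695 / 1512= 105.62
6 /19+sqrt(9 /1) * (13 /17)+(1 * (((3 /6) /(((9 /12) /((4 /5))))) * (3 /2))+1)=7122 /1615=4.41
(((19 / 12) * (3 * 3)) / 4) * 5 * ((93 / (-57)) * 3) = -1395 / 16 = -87.19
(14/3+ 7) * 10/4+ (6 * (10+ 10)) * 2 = 1615/6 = 269.17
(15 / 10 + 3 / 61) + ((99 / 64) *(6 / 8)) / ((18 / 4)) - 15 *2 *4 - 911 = -8035939 / 7808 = -1029.19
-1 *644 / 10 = -64.40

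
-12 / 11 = -1.09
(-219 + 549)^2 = 108900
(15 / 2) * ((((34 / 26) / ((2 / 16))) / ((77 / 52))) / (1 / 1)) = 4080 / 77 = 52.99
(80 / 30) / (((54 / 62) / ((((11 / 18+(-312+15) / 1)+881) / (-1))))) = -1304852 / 729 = -1789.92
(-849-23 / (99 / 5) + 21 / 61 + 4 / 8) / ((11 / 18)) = -10258055 / 7381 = -1389.79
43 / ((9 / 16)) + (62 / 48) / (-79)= 434723 / 5688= 76.43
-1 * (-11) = 11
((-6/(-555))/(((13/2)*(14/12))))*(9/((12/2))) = 0.00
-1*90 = -90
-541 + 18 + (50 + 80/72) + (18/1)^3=48241/9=5360.11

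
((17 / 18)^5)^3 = 2862423051509815793 / 6746640616477458432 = 0.42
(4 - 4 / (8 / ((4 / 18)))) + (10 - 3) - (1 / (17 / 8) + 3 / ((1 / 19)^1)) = -7127 / 153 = -46.58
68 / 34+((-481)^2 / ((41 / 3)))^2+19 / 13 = 6262765817202 / 21853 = 286586089.65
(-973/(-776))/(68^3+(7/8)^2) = 7784/1951998609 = 0.00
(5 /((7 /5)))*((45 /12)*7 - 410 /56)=6625 /98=67.60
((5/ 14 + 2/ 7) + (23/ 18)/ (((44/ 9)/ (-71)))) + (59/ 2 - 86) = -45839/ 616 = -74.41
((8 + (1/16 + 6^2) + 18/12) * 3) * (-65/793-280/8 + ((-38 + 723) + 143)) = 6611301/61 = 108381.98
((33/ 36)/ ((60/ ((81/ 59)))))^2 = 9801/ 22278400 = 0.00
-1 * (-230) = 230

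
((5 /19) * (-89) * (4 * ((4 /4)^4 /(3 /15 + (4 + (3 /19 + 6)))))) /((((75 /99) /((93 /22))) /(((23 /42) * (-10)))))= 317285 /1148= 276.38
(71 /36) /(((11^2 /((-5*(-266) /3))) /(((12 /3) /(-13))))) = -94430 /42471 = -2.22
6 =6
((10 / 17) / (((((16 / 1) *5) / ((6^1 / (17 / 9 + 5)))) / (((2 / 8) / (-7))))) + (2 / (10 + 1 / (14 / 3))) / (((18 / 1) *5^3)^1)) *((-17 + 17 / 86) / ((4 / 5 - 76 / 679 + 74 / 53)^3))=1522873851951294463145 / 5791812479216510483962368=0.00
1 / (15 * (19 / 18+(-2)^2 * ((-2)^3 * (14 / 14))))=-6 / 2785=-0.00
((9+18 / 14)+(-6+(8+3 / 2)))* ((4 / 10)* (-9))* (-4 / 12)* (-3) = -1737 / 35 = -49.63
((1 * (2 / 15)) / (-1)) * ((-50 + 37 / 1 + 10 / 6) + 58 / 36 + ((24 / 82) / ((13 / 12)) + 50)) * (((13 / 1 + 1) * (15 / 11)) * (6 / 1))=-10892476 / 17589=-619.28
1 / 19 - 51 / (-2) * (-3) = -2905 / 38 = -76.45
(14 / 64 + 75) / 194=2407 / 6208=0.39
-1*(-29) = 29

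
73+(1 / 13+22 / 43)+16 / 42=868328 / 11739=73.97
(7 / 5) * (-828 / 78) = -14.86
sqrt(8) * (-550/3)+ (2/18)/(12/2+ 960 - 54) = 1/8208 - 1100 * sqrt(2)/3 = -518.54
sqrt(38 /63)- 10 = -10 + sqrt(266) /21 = -9.22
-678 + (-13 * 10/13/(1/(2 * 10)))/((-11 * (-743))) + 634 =-359812/8173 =-44.02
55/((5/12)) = 132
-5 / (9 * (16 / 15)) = -25 / 48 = -0.52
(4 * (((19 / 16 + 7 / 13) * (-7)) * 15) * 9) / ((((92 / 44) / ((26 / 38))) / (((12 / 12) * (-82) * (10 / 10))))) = 153004005 / 874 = 175061.79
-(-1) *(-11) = -11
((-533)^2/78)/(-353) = -21853/2118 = -10.32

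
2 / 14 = 1 / 7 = 0.14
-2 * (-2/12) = 1/3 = 0.33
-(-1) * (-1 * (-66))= 66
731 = 731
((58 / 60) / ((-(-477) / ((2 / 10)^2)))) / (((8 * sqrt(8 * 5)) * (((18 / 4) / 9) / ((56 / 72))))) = 203 * sqrt(10) / 257580000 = 0.00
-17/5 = -3.40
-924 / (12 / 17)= -1309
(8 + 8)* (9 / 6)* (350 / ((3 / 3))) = 8400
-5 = -5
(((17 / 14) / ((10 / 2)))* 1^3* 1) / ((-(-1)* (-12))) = -17 / 840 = -0.02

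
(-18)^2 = 324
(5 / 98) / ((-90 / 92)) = -23 / 441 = -0.05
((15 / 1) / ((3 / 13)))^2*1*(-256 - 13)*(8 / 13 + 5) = -6382025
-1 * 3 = -3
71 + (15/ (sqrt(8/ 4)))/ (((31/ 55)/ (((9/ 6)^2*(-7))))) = 71- 51975*sqrt(2)/ 248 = -225.39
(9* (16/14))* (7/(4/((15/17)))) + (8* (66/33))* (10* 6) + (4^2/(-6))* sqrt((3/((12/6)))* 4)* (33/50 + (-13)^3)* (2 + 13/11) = 16590/17 + 3074876* sqrt(6)/165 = 46623.62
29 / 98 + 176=17277 / 98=176.30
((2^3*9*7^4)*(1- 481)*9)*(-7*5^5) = 16336404000000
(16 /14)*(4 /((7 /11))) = 352 /49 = 7.18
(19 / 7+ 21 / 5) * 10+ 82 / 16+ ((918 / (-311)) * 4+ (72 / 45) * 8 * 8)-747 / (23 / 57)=-3377589549 / 2002840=-1686.40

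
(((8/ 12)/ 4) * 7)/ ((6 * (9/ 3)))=7/ 108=0.06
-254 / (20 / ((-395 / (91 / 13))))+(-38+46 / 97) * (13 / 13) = 679.12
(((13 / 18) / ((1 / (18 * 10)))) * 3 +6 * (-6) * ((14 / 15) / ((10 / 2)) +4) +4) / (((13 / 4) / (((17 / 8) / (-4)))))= -51697 / 1300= -39.77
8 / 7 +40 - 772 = -5116 / 7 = -730.86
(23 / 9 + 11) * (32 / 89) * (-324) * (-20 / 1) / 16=175680 / 89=1973.93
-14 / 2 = -7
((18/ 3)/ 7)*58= 348/ 7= 49.71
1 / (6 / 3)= 1 / 2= 0.50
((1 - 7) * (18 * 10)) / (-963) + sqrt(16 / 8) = 120 / 107 + sqrt(2) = 2.54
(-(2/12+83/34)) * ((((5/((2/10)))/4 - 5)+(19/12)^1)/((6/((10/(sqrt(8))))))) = -665 * sqrt(2)/216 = -4.35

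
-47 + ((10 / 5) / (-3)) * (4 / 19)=-2687 / 57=-47.14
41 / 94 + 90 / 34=4927 / 1598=3.08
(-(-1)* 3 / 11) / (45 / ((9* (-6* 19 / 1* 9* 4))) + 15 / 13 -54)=-160056 / 31014643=-0.01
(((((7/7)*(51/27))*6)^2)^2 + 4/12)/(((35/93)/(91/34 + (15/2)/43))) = 12333485036/98685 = 124978.32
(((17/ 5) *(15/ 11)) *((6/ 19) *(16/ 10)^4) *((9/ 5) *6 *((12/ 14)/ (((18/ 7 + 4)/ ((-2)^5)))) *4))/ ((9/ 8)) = -23102226432/ 15021875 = -1537.91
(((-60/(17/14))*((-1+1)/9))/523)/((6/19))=0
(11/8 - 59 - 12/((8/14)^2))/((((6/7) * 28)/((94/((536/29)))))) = -20.00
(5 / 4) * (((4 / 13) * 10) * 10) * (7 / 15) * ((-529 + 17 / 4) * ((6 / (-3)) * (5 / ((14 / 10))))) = 2623750 / 39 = 67275.64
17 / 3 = 5.67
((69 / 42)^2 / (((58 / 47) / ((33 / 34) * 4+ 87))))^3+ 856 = 56688292613369747131271 / 7217702194121216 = 7854063.67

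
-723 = -723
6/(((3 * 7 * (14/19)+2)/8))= 228/83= 2.75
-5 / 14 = -0.36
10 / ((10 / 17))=17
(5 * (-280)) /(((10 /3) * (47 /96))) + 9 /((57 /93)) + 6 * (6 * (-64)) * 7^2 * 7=-706465863 /893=-791115.19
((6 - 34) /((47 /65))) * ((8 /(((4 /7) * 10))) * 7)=-379.49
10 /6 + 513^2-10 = 789482 /3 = 263160.67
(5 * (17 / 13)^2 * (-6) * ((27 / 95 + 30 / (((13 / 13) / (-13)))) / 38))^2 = 1030342013321481 / 3722098081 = 276817.53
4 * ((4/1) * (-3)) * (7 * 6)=-2016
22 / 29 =0.76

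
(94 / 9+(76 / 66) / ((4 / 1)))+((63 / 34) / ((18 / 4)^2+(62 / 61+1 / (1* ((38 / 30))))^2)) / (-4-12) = 18246069542903 / 1700884998648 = 10.73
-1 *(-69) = 69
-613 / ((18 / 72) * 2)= -1226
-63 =-63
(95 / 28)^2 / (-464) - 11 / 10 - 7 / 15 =-8684111 / 5456640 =-1.59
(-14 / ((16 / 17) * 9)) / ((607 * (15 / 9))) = -119 / 72840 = -0.00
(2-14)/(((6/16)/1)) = -32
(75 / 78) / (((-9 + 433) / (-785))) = -19625 / 11024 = -1.78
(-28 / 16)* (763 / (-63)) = 763 / 36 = 21.19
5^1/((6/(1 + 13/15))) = 1.56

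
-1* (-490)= 490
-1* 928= -928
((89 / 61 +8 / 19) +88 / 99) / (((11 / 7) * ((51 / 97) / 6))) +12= 32.11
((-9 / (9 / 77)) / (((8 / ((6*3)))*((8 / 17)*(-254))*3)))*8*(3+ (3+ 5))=43197 / 1016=42.52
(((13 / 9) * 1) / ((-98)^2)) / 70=13 / 6050520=0.00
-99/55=-9/5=-1.80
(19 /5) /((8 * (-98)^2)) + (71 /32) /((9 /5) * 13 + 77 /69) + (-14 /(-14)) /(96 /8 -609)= 172402011389 /1939787492160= 0.09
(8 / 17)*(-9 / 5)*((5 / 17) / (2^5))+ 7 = 8083 / 1156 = 6.99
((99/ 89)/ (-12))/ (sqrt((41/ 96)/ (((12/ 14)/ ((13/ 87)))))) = -0.34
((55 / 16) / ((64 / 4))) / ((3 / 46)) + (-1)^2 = 1649 / 384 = 4.29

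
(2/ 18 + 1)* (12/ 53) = 40/ 159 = 0.25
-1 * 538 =-538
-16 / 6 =-8 / 3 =-2.67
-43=-43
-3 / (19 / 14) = -2.21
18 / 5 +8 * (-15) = -582 / 5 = -116.40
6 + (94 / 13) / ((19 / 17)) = 3080 / 247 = 12.47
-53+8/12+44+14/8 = -79/12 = -6.58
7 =7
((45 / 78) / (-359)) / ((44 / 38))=-285 / 205348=-0.00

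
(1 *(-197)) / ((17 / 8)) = -1576 / 17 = -92.71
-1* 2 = -2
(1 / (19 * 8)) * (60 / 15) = 1 / 38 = 0.03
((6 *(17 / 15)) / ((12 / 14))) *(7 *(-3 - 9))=-3332 / 5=-666.40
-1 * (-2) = 2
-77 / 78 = -0.99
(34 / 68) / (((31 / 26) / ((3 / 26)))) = 3 / 62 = 0.05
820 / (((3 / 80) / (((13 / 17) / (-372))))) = -213200 / 4743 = -44.95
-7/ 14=-1/ 2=-0.50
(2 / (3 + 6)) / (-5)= -2 / 45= -0.04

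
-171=-171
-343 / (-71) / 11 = 343 / 781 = 0.44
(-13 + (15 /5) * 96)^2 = 75625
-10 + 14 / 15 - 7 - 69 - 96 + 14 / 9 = -8078 / 45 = -179.51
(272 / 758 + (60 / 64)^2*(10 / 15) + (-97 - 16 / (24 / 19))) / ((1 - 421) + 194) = 15822949 / 32891136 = 0.48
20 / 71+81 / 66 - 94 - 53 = -227257 / 1562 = -145.49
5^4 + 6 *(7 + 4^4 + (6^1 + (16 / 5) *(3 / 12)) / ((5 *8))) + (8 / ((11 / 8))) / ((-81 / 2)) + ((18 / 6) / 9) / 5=98185661 / 44550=2203.94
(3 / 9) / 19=1 / 57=0.02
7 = 7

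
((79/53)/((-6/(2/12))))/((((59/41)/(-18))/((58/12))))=93931/37524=2.50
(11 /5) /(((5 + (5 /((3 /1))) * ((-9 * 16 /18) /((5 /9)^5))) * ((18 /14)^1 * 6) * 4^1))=-9625 /33337224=-0.00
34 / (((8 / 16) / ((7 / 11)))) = 476 / 11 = 43.27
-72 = -72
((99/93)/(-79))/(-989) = 33/2422061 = 0.00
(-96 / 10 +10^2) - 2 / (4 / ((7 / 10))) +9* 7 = 3061 / 20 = 153.05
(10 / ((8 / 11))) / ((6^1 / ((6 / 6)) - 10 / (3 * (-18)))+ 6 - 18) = -1485 / 628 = -2.36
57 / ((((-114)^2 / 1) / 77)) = 77 / 228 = 0.34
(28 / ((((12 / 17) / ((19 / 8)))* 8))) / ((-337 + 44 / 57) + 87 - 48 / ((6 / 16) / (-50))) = 42959 / 22438016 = 0.00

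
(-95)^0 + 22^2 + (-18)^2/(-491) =484.34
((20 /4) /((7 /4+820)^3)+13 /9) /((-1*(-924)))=461681494619 /295334098869348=0.00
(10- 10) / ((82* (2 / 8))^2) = 0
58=58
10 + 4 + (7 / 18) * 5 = 287 / 18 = 15.94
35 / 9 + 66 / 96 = 659 / 144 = 4.58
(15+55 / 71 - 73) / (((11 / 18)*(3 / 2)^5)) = -260032 / 21087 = -12.33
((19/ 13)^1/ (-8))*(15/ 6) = -95/ 208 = -0.46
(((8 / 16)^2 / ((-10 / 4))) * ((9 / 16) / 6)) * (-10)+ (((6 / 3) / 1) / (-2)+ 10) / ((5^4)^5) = 286102294922163 / 3051757812500000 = 0.09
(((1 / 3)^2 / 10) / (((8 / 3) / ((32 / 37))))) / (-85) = -2 / 47175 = -0.00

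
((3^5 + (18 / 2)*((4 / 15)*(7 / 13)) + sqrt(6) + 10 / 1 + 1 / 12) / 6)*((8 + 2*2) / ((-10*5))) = -198413 / 19500 - sqrt(6) / 25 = -10.27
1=1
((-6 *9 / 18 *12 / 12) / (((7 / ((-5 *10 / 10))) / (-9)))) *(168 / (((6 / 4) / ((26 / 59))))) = -56160 / 59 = -951.86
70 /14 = 5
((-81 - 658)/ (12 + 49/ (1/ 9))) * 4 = -2956/ 453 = -6.53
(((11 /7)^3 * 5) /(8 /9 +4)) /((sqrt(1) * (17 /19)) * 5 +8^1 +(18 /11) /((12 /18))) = 75867 /285376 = 0.27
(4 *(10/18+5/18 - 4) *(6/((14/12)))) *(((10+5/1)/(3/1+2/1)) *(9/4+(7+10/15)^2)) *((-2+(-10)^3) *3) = 250958916/7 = 35851273.71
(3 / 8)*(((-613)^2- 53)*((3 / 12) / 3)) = 93929 / 8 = 11741.12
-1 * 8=-8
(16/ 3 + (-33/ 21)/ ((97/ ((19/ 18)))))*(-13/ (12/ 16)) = -1689350/ 18333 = -92.15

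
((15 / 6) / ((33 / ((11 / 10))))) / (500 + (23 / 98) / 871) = 42679 / 256074138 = 0.00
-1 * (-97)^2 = -9409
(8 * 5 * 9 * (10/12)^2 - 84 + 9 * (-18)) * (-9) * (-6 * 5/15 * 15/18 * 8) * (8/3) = 1280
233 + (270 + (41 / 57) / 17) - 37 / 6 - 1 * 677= -349081 / 1938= -180.12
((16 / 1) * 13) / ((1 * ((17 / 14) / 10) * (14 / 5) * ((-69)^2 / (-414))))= -20800 / 391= -53.20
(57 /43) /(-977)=-57 /42011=-0.00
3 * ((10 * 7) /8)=105 /4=26.25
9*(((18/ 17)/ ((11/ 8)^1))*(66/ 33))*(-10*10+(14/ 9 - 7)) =-273312/ 187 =-1461.56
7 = 7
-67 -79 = -146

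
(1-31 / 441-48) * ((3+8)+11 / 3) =-913352 / 1323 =-690.36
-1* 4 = -4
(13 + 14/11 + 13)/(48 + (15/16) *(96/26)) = 1300/2453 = 0.53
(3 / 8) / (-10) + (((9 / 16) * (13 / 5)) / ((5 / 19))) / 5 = 537 / 500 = 1.07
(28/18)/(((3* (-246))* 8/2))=-7/13284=-0.00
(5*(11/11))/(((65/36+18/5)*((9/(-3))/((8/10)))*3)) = -80/973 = -0.08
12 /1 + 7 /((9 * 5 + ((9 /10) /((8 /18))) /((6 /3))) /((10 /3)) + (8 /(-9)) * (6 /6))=1166244 /92987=12.54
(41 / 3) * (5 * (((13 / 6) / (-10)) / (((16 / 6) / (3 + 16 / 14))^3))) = -38998011 / 702464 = -55.52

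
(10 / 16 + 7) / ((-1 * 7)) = -61 / 56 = -1.09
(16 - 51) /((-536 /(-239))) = -8365 /536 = -15.61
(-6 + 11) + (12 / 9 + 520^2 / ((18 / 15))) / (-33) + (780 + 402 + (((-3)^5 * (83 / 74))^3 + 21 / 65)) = -52810786027359179 / 2607616440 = -20252513.07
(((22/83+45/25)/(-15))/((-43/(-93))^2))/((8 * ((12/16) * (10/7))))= -0.08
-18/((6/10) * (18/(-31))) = 155/3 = 51.67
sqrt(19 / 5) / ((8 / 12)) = 3 *sqrt(95) / 10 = 2.92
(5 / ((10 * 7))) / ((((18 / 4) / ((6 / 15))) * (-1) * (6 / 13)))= -13 / 945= -0.01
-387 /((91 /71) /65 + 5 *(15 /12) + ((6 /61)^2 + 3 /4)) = -511209585 /9285512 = -55.05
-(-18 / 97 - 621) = 621.19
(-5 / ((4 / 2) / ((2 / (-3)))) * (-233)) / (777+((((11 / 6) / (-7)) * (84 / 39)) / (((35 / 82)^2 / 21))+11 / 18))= -0.54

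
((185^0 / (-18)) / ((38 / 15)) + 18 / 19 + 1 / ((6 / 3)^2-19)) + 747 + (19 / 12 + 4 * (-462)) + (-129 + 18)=-114908 / 95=-1209.56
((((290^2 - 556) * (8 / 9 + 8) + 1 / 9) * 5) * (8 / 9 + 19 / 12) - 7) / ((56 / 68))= 50560797809 / 4536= 11146560.36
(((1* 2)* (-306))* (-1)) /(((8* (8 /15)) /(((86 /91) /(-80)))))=-1.69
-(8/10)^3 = -64/125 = -0.51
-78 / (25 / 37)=-2886 / 25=-115.44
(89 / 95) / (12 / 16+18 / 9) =356 / 1045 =0.34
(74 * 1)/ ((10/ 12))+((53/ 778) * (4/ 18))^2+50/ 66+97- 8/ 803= 9180366114457/ 49211859015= 186.55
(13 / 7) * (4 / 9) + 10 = 682 / 63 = 10.83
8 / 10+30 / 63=134 / 105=1.28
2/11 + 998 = 10980/11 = 998.18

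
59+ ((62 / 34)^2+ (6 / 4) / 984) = 11816161 / 189584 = 62.33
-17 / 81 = -0.21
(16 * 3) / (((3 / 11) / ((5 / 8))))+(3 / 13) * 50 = 121.54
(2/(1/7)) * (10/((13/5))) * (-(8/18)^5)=-716800/767637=-0.93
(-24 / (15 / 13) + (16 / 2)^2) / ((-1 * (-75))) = 72 / 125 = 0.58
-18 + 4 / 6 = -17.33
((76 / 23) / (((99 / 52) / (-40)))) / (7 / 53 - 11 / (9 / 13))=2094560 / 475387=4.41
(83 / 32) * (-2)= -83 / 16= -5.19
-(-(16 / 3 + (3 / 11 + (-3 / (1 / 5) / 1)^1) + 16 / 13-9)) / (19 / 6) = -14726 / 2717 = -5.42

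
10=10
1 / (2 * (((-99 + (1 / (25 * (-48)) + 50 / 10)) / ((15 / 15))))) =-600 / 112801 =-0.01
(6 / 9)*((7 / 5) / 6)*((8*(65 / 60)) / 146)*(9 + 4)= 1183 / 9855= 0.12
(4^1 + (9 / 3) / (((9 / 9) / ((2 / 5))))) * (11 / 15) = 286 / 75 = 3.81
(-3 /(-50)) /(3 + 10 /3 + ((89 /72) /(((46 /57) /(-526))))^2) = 457056 /4944734277025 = 0.00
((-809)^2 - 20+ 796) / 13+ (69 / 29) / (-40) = 50404.33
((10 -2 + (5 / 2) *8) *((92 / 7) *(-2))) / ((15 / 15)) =-736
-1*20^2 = -400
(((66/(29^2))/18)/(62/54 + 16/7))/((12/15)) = 315/198476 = 0.00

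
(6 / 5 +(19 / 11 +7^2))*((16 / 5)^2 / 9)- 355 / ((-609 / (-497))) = -9196409 / 39875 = -230.63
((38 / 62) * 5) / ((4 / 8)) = 190 / 31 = 6.13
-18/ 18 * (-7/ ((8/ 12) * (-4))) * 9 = -189/ 8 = -23.62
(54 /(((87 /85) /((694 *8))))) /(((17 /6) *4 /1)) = 749520 /29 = 25845.52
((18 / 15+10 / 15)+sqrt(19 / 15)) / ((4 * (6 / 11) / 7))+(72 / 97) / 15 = 9.65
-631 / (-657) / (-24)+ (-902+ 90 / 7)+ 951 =6823127 / 110376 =61.82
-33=-33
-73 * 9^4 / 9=-53217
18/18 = 1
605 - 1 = 604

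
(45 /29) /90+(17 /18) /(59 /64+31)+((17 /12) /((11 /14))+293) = 1729427983 /5865453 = 294.85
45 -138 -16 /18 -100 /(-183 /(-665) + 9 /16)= -5702495 /26739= -213.27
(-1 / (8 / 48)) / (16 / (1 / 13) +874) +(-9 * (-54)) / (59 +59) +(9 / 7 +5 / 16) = 20417533 / 3574928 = 5.71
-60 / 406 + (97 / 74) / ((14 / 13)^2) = 413237 / 420616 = 0.98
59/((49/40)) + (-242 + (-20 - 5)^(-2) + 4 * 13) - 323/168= -105661949/735000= -143.76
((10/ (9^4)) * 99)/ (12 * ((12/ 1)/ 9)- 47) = -110/ 22599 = -0.00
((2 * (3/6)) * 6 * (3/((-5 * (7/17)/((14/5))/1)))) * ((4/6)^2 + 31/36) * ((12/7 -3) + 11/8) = -799/280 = -2.85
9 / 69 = 0.13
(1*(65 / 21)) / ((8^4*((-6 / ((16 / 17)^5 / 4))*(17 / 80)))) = -0.00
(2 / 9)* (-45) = -10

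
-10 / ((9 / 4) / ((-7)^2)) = -1960 / 9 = -217.78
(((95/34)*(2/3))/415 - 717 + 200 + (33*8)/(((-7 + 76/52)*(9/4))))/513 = -20503070/19543761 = -1.05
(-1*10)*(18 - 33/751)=-134850/751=-179.56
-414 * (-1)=414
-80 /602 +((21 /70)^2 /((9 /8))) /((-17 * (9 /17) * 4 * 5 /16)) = -47408 /338625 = -0.14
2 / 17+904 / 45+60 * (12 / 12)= 61358 / 765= 80.21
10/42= 5/21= 0.24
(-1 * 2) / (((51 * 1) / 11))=-22 / 51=-0.43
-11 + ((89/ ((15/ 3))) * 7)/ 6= 9.77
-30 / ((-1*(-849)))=-10 / 283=-0.04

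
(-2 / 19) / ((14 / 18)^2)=-162 / 931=-0.17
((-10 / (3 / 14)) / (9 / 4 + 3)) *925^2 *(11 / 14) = -376475000 / 63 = -5975793.65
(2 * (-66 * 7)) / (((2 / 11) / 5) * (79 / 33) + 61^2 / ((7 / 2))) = -2934855 / 3377084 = -0.87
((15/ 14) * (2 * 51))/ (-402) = -255/ 938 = -0.27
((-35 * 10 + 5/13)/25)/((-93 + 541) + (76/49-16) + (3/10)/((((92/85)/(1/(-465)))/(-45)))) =-254061864/7876912745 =-0.03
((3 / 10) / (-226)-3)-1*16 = -42943 / 2260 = -19.00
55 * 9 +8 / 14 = 3469 / 7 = 495.57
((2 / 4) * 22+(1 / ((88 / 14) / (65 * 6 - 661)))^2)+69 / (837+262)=3978409179 / 2127664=1869.85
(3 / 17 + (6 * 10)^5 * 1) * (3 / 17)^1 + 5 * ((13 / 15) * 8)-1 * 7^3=118972532702 / 867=137223221.11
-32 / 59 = -0.54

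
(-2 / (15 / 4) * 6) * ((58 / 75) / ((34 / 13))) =-6032 / 6375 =-0.95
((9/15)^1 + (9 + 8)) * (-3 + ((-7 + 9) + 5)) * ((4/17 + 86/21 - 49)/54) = -2806672/48195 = -58.24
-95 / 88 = -1.08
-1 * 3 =-3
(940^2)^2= 780748960000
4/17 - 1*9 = -149/17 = -8.76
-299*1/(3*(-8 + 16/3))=299/8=37.38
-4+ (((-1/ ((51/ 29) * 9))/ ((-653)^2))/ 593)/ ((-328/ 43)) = -152274638264449/ 38068659566424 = -4.00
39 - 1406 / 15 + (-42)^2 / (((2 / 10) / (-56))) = -7409621 / 15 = -493974.73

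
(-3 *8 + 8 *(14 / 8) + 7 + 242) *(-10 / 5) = -478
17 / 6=2.83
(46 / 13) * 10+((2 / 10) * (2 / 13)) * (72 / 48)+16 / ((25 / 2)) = 11931 / 325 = 36.71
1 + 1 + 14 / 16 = 2.88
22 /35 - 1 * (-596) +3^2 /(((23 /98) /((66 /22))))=572896 /805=711.67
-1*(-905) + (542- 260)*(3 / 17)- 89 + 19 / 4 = 59195 / 68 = 870.51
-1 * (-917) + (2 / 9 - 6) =8201 / 9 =911.22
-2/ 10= -1/ 5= -0.20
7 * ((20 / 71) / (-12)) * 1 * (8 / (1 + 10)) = -0.12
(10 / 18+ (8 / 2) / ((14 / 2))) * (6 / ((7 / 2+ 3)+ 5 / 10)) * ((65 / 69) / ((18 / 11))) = 50765 / 91287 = 0.56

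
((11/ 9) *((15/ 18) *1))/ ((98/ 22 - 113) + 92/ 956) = -0.01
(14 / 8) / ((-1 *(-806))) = 7 / 3224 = 0.00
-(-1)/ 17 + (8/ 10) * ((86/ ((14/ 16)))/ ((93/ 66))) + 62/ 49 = 57.13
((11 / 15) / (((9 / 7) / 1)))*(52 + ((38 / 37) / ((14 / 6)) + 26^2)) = 2075326 / 4995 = 415.48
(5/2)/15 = 1/6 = 0.17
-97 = -97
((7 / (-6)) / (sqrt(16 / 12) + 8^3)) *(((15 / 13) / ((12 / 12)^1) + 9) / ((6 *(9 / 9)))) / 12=-2464 / 7667673 + 77 *sqrt(3) / 184024152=-0.00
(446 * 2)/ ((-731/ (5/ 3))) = -4460/ 2193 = -2.03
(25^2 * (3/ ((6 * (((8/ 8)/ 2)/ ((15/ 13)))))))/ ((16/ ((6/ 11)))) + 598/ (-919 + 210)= 19256513/ 811096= 23.74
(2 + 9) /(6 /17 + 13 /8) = 1496 /269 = 5.56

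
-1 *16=-16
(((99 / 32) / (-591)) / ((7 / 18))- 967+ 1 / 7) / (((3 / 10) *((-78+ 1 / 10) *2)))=177775275 / 8593928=20.69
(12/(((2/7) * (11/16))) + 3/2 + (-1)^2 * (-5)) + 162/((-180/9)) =2722/55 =49.49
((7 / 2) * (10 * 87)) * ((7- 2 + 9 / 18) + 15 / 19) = 727755 / 38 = 19151.45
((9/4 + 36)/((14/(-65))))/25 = -1989/280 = -7.10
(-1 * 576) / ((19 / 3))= -1728 / 19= -90.95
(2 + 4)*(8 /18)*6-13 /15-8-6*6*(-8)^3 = 18439.13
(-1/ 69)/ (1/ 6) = -2/ 23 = -0.09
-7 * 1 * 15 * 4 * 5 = -2100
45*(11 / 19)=495 / 19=26.05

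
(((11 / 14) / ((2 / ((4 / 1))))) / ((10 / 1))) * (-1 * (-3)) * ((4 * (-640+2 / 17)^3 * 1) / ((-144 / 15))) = 252843516387 / 4913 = 51464180.01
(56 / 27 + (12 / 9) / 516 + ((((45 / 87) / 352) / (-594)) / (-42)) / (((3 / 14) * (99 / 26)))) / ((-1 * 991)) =-80405734091 / 38370341994336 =-0.00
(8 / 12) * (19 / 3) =38 / 9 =4.22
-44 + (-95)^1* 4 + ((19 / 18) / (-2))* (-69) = -4651 / 12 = -387.58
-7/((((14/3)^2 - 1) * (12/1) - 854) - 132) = 21/2210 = 0.01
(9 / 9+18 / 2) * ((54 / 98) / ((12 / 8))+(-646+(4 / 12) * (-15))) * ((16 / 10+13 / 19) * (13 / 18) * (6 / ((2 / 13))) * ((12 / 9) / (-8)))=55674853 / 798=69767.99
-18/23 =-0.78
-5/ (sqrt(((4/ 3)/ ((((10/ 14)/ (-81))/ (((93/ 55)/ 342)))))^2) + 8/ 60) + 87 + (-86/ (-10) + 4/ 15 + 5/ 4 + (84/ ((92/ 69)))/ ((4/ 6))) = 38512019/ 207120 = 185.94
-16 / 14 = -8 / 7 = -1.14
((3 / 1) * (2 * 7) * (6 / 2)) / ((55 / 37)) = 84.76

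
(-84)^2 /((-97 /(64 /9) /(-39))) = 1956864 /97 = 20173.86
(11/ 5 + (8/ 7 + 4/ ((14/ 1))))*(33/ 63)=1397/ 735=1.90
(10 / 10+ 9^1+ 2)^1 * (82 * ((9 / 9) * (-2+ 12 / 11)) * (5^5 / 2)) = -15375000 / 11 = -1397727.27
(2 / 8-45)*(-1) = 179 / 4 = 44.75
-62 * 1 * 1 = -62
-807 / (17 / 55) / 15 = -174.06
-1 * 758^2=-574564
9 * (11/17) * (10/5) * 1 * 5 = 990/17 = 58.24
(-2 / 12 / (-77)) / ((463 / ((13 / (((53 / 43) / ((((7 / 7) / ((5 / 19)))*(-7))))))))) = -10621 / 8097870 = -0.00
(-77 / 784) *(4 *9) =-99 / 28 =-3.54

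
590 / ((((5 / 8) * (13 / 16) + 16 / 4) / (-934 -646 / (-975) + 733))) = -2950249216 / 112515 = -26220.94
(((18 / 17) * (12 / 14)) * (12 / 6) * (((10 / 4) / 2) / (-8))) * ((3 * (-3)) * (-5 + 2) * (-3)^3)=98415 / 476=206.75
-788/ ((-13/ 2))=1576/ 13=121.23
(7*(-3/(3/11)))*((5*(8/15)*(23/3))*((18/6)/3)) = -14168/9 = -1574.22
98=98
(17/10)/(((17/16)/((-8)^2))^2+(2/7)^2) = 20.75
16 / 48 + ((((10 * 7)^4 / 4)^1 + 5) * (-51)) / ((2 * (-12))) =306127763 / 24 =12755323.46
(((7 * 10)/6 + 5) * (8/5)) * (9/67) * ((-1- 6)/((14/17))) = -2040/67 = -30.45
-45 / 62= -0.73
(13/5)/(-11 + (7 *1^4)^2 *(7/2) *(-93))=-0.00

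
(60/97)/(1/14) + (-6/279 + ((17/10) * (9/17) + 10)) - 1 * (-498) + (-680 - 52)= -214.46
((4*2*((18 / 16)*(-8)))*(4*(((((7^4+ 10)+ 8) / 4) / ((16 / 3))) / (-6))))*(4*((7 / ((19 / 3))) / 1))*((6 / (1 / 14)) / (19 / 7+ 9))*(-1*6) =-19670364 / 19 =-1035282.32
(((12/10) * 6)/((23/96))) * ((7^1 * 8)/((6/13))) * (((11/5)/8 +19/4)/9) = 1170624/575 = 2035.87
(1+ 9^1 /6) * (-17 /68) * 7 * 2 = -35 /4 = -8.75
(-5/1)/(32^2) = -0.00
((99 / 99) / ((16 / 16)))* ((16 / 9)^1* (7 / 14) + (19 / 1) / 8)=235 / 72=3.26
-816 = -816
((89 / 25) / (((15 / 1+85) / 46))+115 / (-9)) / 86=-125327 / 967500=-0.13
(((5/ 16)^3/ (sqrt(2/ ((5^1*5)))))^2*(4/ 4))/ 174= 390625/ 5838471168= 0.00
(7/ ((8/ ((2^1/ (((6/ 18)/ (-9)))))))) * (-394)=37233/ 2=18616.50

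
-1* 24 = -24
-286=-286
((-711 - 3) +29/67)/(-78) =47809/5226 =9.15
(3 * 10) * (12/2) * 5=900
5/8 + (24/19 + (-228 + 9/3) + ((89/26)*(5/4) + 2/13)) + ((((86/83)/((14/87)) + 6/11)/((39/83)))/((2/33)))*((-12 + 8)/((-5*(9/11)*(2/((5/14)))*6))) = -23042636/108927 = -211.54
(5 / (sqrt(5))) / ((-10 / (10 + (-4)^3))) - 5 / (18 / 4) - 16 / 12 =-22 / 9 + 27 *sqrt(5) / 5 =9.63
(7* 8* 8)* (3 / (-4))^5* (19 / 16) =-32319 / 256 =-126.25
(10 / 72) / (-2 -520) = -5 / 18792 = -0.00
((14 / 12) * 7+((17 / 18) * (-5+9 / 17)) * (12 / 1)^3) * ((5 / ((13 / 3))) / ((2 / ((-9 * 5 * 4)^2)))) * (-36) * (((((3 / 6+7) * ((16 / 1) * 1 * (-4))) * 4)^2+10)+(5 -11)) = 235022875278264000 / 13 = 18078682713712615.38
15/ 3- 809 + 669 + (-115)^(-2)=-135.00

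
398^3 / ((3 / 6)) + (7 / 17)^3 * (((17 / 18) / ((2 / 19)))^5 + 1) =126093643.34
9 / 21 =0.43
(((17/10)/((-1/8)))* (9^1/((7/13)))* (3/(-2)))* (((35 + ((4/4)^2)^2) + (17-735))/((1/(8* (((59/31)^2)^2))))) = -25451111166624/1042685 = -24409204.28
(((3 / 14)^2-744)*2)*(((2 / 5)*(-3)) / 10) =87489 / 490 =178.55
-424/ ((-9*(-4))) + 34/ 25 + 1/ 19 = -44311/ 4275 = -10.37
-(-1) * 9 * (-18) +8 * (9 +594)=4662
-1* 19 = -19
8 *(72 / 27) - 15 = 19 / 3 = 6.33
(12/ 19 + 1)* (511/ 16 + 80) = 55521/ 304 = 182.63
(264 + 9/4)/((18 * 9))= 355/216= 1.64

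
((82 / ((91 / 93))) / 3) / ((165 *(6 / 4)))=5084 / 45045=0.11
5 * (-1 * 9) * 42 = -1890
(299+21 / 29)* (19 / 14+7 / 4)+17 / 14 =1865 / 2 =932.50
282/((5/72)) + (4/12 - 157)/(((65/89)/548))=-22130984/195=-113492.23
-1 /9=-0.11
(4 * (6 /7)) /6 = 4 /7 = 0.57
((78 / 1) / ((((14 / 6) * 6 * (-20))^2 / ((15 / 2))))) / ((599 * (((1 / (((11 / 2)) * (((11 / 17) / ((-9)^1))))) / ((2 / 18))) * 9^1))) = -1573 / 25866449280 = -0.00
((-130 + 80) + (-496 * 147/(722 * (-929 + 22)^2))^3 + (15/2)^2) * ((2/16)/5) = 654794973252809559421011961/4190687828819221538180091040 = 0.16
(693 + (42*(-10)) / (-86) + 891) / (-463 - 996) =-68322 / 62737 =-1.09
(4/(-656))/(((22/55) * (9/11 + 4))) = -55/17384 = -0.00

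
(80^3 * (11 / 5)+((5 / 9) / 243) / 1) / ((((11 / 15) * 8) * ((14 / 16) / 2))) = 438857.14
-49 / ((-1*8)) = 49 / 8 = 6.12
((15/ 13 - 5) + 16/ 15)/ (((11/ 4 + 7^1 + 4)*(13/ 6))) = -4336/ 46475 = -0.09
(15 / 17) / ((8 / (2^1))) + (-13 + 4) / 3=-189 / 68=-2.78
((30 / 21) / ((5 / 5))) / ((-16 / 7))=-5 / 8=-0.62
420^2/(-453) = -58800/151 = -389.40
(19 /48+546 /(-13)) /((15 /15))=-1997 /48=-41.60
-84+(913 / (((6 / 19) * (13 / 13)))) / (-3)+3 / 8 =-75409 / 72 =-1047.35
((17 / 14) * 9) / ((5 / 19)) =2907 / 70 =41.53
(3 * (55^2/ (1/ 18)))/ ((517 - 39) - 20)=81675/ 229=356.66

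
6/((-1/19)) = -114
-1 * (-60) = 60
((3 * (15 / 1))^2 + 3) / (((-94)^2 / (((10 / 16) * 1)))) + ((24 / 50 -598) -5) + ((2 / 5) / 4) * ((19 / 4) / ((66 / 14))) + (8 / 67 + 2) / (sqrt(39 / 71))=-1097602466 / 1822425 + 142 * sqrt(2769) / 2613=-599.42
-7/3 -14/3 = -7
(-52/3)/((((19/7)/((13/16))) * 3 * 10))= -1183/6840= -0.17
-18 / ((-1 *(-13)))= -18 / 13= -1.38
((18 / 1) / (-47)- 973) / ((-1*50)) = 45749 / 2350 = 19.47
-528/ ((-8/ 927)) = 61182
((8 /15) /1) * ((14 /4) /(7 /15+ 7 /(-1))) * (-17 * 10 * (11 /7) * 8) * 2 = 59840 /49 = 1221.22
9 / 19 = 0.47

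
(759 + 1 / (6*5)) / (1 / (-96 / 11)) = -364336 / 55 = -6624.29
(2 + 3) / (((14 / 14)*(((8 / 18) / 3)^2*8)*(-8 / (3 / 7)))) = -10935 / 7168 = -1.53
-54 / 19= -2.84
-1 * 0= 0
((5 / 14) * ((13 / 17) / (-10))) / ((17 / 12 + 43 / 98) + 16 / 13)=-3549 / 401047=-0.01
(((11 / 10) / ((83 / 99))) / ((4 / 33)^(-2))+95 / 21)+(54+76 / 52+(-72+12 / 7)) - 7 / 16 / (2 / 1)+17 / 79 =-2945623943 / 286409760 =-10.28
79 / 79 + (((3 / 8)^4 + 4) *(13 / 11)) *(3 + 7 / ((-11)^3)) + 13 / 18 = 4304089069 / 269862912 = 15.95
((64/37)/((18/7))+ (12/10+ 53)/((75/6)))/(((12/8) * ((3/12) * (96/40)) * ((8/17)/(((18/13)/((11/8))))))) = 14177048/1190475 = 11.91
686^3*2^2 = 1291315424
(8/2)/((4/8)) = 8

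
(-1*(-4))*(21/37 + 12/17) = 3204/629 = 5.09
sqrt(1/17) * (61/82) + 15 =61 * sqrt(17)/1394 + 15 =15.18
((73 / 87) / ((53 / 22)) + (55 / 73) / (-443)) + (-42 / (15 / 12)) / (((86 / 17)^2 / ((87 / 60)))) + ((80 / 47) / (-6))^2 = -134905027300269533 / 91357791991183350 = -1.48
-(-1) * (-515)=-515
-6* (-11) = 66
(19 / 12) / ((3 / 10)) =95 / 18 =5.28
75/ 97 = 0.77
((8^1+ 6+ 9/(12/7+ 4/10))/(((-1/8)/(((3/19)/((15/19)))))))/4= -1351/185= -7.30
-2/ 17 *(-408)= 48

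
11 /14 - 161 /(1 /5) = -11259 /14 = -804.21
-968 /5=-193.60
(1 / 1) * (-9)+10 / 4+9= 5 / 2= 2.50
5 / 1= 5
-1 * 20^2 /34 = -200 /17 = -11.76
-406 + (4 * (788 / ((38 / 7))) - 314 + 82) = -1090 / 19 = -57.37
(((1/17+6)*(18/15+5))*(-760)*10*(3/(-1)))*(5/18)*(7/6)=42466900/153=277561.44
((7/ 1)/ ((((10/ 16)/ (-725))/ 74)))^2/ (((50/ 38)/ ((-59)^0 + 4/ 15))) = 5213659822336/ 15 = 347577321489.07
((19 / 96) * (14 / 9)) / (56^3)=19 / 10838016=0.00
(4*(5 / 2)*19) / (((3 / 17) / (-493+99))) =-1272620 / 3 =-424206.67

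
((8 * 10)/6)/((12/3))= 10/3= 3.33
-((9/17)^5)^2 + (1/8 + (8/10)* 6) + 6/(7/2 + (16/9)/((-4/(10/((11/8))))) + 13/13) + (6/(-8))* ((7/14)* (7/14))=383309529423713801/40481157521015920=9.47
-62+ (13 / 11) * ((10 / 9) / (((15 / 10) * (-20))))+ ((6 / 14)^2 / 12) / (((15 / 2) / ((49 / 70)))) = -12898603 / 207900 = -62.04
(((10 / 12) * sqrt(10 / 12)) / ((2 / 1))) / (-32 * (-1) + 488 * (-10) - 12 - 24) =-5 * sqrt(30) / 351648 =-0.00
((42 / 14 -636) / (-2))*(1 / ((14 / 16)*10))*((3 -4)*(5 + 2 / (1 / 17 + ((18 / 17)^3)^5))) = -51019721910846173343006 / 242025645506290077635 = -210.80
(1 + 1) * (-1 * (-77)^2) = -11858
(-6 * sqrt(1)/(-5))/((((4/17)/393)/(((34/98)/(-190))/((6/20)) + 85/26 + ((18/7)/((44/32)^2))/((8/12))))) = 10629.38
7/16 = 0.44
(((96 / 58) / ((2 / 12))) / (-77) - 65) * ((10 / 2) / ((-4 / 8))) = 1454330 / 2233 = 651.29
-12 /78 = -2 /13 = -0.15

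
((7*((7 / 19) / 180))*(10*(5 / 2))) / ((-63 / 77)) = -2695 / 6156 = -0.44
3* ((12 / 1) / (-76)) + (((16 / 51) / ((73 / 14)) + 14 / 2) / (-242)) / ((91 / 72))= -18424977 / 37089767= -0.50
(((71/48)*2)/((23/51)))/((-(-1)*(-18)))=-1207/3312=-0.36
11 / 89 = 0.12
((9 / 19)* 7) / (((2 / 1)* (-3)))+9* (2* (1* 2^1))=1347 / 38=35.45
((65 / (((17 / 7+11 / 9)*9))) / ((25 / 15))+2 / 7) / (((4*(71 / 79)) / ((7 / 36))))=0.08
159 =159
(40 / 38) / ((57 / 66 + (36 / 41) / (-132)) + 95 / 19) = 18040 / 100377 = 0.18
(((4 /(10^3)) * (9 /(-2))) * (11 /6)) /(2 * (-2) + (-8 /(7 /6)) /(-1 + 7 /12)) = -231 /87200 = -0.00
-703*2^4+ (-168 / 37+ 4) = -416196 / 37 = -11248.54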